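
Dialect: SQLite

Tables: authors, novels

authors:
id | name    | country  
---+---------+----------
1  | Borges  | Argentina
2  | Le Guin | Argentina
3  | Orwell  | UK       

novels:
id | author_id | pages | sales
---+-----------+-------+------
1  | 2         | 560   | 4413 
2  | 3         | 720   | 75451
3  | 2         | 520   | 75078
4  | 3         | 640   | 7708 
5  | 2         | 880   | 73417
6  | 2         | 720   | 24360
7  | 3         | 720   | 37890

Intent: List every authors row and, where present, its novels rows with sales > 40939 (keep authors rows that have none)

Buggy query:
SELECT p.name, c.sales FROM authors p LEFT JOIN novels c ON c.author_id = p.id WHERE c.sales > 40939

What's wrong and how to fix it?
Bug: Filtering c.sales in WHERE discards the NULL rows produced by LEFT JOIN, turning it into an inner join

Fix: Move the right-table condition into the ON clause so unmatched parents are kept

Corrected query:
SELECT p.name, c.sales FROM authors p LEFT JOIN novels c ON c.author_id = p.id AND c.sales > 40939

Result:
name    | sales
--------+------
Borges  | NULL 
Le Guin | 73417
Le Guin | 75078
Orwell  | 75451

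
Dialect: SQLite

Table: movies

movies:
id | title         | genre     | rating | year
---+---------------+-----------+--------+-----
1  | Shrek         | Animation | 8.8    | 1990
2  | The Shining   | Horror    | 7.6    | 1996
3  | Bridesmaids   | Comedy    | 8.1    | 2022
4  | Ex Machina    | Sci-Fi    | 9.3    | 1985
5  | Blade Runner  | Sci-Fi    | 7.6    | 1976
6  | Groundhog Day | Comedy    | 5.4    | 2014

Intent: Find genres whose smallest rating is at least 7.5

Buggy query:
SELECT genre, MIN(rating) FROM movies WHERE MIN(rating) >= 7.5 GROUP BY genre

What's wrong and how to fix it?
Bug: Aggregates like MIN are computed per group after WHERE runs

Fix: Use HAVING for the per-group MIN condition

Corrected query:
SELECT genre, MIN(rating) FROM movies GROUP BY genre HAVING MIN(rating) >= 7.5

Result:
genre     | MIN(rating)
----------+------------
Animation | 8.8        
Horror    | 7.6        
Sci-Fi    | 7.6        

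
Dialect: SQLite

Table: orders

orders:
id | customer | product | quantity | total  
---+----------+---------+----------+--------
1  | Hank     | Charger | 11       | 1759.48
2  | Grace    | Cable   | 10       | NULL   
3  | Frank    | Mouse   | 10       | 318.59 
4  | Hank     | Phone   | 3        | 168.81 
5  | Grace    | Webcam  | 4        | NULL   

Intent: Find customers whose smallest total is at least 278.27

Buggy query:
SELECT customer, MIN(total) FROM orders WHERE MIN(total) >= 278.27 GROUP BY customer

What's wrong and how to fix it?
Bug: MIN() in WHERE is a misuse of aggregate

Fix: Replace WHERE with HAVING after the GROUP BY

Corrected query:
SELECT customer, MIN(total) FROM orders GROUP BY customer HAVING MIN(total) >= 278.27

Result:
customer | MIN(total)
---------+-----------
Frank    | 318.59    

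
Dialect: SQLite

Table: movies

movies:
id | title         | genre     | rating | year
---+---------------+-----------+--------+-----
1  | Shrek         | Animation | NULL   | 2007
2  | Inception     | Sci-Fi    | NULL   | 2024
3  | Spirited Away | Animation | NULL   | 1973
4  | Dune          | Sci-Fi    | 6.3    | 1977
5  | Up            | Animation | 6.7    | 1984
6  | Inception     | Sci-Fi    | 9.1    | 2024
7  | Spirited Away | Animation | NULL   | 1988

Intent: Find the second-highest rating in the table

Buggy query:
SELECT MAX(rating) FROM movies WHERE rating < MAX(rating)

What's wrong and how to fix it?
Bug: MAX(rating) on the right of the comparison is an aggregate-in-WHERE error

Fix: Put the inner MAX in a scalar subquery

Corrected query:
SELECT MAX(rating) FROM movies WHERE rating < (SELECT MAX(rating) FROM movies)

Result:
MAX(rating)
-----------
6.7        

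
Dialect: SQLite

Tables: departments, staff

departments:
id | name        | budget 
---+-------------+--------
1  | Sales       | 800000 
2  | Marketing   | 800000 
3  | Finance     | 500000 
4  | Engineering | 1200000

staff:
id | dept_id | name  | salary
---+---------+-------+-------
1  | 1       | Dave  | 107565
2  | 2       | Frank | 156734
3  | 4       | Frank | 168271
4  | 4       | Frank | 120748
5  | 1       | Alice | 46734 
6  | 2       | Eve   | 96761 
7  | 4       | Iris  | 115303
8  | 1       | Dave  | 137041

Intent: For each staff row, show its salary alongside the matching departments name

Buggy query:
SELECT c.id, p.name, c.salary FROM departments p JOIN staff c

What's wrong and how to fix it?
Bug: JOIN with no ON clause produces a cartesian product; every staff row pairs with every departments row

Fix: Specify the join condition linking the foreign key to the parent id

Corrected query:
SELECT c.id, p.name, c.salary FROM departments p JOIN staff c ON c.dept_id = p.id

Result:
id | name        | salary
---+-------------+-------
1  | Sales       | 107565
2  | Marketing   | 156734
3  | Engineering | 168271
4  | Engineering | 120748
5  | Sales       | 46734 
6  | Marketing   | 96761 
7  | Engineering | 115303
8  | Sales       | 137041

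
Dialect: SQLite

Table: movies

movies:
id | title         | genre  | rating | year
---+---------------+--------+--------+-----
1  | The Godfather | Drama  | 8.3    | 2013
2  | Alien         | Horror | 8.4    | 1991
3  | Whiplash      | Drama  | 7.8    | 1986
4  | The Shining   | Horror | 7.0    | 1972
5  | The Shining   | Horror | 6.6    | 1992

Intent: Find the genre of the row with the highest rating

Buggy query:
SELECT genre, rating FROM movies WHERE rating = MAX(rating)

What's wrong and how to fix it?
Bug: MAX(rating) is an aggregate and cannot be used directly in WHERE

Fix: Use a subquery: WHERE rating = (SELECT MAX(rating) FROM movies)

Corrected query:
SELECT genre, rating FROM movies WHERE rating = (SELECT MAX(rating) FROM movies)

Result:
genre  | rating
-------+-------
Horror | 8.4   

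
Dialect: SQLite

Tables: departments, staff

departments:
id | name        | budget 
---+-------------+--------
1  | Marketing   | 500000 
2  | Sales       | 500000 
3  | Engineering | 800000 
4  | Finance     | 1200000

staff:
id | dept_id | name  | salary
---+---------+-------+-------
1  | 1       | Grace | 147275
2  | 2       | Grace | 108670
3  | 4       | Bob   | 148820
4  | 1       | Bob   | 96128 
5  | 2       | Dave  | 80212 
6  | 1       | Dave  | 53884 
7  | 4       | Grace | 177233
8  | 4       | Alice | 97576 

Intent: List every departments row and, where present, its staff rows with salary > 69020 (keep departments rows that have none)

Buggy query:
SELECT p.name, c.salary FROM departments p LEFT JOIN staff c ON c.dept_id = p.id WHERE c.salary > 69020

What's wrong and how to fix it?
Bug: Filtering c.salary in WHERE discards the NULL rows produced by LEFT JOIN, turning it into an inner join

Fix: Move the right-table condition into the ON clause so unmatched parents are kept

Corrected query:
SELECT p.name, c.salary FROM departments p LEFT JOIN staff c ON c.dept_id = p.id AND c.salary > 69020

Result:
name        | salary
------------+-------
Marketing   | 96128 
Marketing   | 147275
Sales       | 80212 
Sales       | 108670
Engineering | NULL  
Finance     | 97576 
Finance     | 148820
Finance     | 177233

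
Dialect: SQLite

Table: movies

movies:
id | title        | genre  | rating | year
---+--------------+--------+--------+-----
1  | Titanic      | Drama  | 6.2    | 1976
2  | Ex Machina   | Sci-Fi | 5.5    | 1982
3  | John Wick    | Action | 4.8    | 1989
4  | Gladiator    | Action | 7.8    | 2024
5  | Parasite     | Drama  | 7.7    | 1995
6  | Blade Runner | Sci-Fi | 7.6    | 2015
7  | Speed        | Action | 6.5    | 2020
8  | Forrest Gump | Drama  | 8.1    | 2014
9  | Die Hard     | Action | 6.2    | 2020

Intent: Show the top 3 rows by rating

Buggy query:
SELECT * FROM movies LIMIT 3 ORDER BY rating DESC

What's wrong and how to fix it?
Bug: LIMIT must come after ORDER BY

Fix: Swap the clauses: ORDER BY first, then LIMIT

Corrected query:
SELECT * FROM movies ORDER BY rating DESC LIMIT 3

Result:
id | title        | genre  | rating | year
---+--------------+--------+--------+-----
8  | Forrest Gump | Drama  | 8.1    | 2014
4  | Gladiator    | Action | 7.8    | 2024
5  | Parasite     | Drama  | 7.7    | 1995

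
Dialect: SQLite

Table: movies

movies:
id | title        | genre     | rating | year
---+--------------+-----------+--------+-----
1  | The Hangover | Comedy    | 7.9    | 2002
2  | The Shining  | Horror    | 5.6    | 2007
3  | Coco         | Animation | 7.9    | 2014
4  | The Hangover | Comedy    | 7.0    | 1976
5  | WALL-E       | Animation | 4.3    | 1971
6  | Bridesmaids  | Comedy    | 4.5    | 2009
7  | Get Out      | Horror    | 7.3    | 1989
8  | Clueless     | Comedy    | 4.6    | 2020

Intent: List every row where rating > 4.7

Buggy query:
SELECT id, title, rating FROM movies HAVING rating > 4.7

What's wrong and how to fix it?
Bug: HAVING filters the output of aggregation, but this query has no GROUP BY and no aggregate functions, so SQLite rejects it (HAVING clause on a non-aggregate query); the condition here is per row

Fix: Use WHERE for row-level filtering

Corrected query:
SELECT id, title, rating FROM movies WHERE rating > 4.7

Result:
id | title        | rating
---+--------------+-------
1  | The Hangover | 7.9   
2  | The Shining  | 5.6   
3  | Coco         | 7.9   
4  | The Hangover | 7     
7  | Get Out      | 7.3   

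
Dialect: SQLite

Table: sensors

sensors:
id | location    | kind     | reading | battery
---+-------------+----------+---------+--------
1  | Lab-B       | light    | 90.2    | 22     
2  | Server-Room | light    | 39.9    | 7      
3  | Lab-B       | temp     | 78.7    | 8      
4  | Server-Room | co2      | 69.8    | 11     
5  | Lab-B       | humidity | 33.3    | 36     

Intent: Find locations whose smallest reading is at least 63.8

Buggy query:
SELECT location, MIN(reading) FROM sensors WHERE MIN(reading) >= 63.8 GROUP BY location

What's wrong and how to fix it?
Bug: MIN() in WHERE is a misuse of aggregate

Fix: Replace WHERE with HAVING after the GROUP BY

Corrected query:
SELECT location, MIN(reading) FROM sensors GROUP BY location HAVING MIN(reading) >= 63.8

Result:
(no rows)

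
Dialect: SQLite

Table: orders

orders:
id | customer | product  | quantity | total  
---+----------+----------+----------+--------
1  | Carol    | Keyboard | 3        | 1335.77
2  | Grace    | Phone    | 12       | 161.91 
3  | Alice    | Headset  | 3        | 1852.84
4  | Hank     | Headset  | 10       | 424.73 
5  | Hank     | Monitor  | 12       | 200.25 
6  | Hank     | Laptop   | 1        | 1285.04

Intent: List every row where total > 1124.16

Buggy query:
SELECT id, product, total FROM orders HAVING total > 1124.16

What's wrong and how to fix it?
Bug: This is a non-aggregate query (no GROUP BY, no aggregates), so in SQLite the HAVING clause is invalid here; a row-level condition belongs in WHERE

Fix: Replace HAVING with WHERE since the condition applies to individual rows

Corrected query:
SELECT id, product, total FROM orders WHERE total > 1124.16

Result:
id | product  | total  
---+----------+--------
1  | Keyboard | 1335.77
3  | Headset  | 1852.84
6  | Laptop   | 1285.04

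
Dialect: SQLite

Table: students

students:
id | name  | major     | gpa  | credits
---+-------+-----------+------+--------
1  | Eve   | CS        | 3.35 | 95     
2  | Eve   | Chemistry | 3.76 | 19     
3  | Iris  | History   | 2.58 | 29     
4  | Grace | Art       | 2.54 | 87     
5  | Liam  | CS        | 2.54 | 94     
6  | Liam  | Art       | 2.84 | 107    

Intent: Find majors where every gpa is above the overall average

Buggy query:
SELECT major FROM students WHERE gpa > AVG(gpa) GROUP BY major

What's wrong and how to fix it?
Bug: AVG() is an aggregate; it can't sit directly in WHERE

Fix: Compute the overall average in a scalar subquery and compare each group's MIN against it in HAVING

Corrected query:
SELECT major FROM students GROUP BY major HAVING MIN(gpa) > (SELECT AVG(gpa) FROM students)

Result:
major    
---------
Chemistry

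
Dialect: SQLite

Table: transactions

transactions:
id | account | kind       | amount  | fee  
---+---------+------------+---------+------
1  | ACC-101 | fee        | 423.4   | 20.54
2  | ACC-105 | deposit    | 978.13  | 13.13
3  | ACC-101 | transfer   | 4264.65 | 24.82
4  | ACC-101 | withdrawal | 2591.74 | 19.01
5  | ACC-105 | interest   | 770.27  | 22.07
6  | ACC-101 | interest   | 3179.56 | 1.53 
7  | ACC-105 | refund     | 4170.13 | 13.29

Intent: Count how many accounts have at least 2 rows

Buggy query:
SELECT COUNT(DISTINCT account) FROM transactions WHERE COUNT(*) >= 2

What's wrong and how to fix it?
Bug: COUNT(*) cannot appear in WHERE; the per-group count doesn't exist yet

Fix: Group first with HAVING COUNT(*) >= 2, then COUNT the resulting groups

Corrected query:
SELECT COUNT(*) FROM (SELECT account FROM transactions GROUP BY account HAVING COUNT(*) >= 2)

Result:
COUNT(*)
--------
2       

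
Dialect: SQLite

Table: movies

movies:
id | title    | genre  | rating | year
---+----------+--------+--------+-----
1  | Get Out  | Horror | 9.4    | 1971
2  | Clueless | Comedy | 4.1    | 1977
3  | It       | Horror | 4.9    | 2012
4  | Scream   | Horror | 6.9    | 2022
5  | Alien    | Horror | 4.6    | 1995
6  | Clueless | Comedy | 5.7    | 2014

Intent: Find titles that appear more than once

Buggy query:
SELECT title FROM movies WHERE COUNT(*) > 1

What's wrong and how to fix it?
Bug: WHERE can't reference COUNT(*); aggregates are computed after WHERE

Fix: Group first, then use HAVING for the count condition

Corrected query:
SELECT title FROM movies GROUP BY title HAVING COUNT(*) > 1

Result:
title   
--------
Clueless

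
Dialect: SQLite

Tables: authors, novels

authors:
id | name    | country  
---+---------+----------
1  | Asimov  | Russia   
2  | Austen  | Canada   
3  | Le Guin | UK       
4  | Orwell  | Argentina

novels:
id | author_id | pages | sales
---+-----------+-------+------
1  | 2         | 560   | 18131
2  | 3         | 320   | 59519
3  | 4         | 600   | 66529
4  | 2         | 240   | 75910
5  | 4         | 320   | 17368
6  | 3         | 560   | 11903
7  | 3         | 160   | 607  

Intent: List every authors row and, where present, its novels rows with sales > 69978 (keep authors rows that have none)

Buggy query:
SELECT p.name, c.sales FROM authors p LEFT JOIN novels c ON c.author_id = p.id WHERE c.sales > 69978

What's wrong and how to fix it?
Bug: A WHERE condition on the right-hand table after LEFT JOIN drops unmatched parents

Fix: Move the right-table condition into the ON clause so unmatched parents are kept

Corrected query:
SELECT p.name, c.sales FROM authors p LEFT JOIN novels c ON c.author_id = p.id AND c.sales > 69978

Result:
name    | sales
--------+------
Asimov  | NULL 
Austen  | 75910
Le Guin | NULL 
Orwell  | NULL 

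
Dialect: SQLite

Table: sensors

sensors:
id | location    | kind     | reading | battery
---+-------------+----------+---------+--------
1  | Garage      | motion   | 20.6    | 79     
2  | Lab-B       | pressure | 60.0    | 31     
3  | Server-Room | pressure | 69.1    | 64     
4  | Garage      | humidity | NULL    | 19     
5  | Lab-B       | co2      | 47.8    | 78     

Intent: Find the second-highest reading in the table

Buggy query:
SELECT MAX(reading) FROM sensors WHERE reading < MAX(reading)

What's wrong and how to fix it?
Bug: The inner MAX is an aggregate inside WHERE, which is not allowed

Fix: Put the inner MAX in a scalar subquery

Corrected query:
SELECT MAX(reading) FROM sensors WHERE reading < (SELECT MAX(reading) FROM sensors)

Result:
MAX(reading)
------------
60          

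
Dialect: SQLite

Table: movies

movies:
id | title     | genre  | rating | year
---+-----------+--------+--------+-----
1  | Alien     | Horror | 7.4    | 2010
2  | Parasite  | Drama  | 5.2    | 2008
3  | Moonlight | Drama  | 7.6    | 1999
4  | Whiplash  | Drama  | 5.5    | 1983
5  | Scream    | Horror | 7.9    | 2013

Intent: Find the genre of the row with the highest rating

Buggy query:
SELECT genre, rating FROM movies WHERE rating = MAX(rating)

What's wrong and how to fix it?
Bug: WHERE is evaluated per row; an aggregate over the whole table isn't defined there

Fix: Use a subquery: WHERE rating = (SELECT MAX(rating) FROM movies)

Corrected query:
SELECT genre, rating FROM movies WHERE rating = (SELECT MAX(rating) FROM movies)

Result:
genre  | rating
-------+-------
Horror | 7.9   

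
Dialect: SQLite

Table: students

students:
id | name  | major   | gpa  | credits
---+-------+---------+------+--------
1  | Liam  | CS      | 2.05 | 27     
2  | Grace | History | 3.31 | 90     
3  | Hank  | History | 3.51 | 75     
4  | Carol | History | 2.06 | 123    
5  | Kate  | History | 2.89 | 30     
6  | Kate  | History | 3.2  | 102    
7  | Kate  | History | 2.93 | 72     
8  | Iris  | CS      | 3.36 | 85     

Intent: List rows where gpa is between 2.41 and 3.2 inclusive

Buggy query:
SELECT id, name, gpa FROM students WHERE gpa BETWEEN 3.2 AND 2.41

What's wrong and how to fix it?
Bug: The bounds are reversed; BETWEEN a AND b requires a <= b to match anything

Fix: Write BETWEEN 2.41 AND 3.2

Corrected query:
SELECT id, name, gpa FROM students WHERE gpa BETWEEN 2.41 AND 3.2

Result:
id | name | gpa 
---+------+-----
5  | Kate | 2.89
6  | Kate | 3.2 
7  | Kate | 2.93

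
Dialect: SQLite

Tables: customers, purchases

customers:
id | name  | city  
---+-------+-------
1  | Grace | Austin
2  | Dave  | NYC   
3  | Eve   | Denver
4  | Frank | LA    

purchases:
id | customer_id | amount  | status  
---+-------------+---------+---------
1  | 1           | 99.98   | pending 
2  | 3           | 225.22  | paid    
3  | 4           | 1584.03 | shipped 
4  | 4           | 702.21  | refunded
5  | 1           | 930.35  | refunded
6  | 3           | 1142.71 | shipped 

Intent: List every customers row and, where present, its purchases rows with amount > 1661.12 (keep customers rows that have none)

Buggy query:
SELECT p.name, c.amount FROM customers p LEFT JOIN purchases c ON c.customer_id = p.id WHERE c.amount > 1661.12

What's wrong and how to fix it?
Bug: A WHERE condition on the right-hand table after LEFT JOIN drops unmatched parents

Fix: Move the right-table condition into the ON clause so unmatched parents are kept

Corrected query:
SELECT p.name, c.amount FROM customers p LEFT JOIN purchases c ON c.customer_id = p.id AND c.amount > 1661.12

Result:
name  | amount
------+-------
Grace | NULL  
Dave  | NULL  
Eve   | NULL  
Frank | NULL  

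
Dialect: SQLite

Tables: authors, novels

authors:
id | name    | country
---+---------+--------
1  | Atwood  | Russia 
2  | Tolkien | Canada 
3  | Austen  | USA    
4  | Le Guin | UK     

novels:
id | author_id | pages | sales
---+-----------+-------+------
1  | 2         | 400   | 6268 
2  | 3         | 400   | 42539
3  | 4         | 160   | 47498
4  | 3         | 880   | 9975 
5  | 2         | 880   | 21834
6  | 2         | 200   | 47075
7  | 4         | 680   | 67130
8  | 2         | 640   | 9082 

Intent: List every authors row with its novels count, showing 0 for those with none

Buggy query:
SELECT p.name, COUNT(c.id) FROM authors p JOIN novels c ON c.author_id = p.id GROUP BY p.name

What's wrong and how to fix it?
Bug: INNER JOIN drops authors rows that have no matching novels rows

Fix: Use LEFT JOIN so parents without children still appear (COUNT(c.id) gives 0)

Corrected query:
SELECT p.name, COUNT(c.id) FROM authors p LEFT JOIN novels c ON c.author_id = p.id GROUP BY p.name

Result:
name    | COUNT(c.id)
--------+------------
Atwood  | 0          
Austen  | 2          
Le Guin | 2          
Tolkien | 4          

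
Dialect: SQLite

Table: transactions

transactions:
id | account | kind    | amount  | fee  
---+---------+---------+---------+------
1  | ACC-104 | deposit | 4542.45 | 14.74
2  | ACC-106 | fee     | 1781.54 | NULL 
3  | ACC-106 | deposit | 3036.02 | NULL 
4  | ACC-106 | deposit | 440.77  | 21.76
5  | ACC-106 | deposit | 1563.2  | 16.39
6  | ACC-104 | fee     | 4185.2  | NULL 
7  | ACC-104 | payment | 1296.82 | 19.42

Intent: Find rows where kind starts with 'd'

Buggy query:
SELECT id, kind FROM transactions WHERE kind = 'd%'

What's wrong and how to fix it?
Bug: '=' compares the literal string including the % character; pattern matching needs LIKE

Fix: Use LIKE for wildcard pattern matching

Corrected query:
SELECT id, kind FROM transactions WHERE kind LIKE 'd%'

Result:
id | kind   
---+--------
1  | deposit
3  | deposit
4  | deposit
5  | deposit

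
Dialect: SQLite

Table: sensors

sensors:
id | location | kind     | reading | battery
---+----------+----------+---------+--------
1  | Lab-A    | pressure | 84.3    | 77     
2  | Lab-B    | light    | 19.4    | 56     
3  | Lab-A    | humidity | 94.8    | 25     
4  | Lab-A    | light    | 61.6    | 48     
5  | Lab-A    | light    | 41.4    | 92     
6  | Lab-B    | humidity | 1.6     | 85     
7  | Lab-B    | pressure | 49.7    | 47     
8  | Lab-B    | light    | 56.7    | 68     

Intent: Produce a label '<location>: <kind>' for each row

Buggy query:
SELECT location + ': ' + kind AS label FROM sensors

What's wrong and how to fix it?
Bug: '+' is numeric addition; on text columns SQLite converts them to 0 instead of concatenating

Fix: Use the || operator for string concatenation

Corrected query:
SELECT location || ': ' || kind AS label FROM sensors

Result:
label          
---------------
Lab-A: pressure
Lab-B: light   
Lab-A: humidity
Lab-A: light   
Lab-A: light   
Lab-B: humidity
Lab-B: pressure
Lab-B: light   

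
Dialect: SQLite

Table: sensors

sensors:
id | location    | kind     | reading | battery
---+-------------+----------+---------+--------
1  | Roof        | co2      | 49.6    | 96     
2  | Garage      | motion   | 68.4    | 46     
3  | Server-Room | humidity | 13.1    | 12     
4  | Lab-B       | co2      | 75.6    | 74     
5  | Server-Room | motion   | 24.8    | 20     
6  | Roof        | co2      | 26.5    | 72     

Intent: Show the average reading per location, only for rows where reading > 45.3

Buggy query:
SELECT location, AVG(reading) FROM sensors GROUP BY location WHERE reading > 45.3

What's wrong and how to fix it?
Bug: WHERE cannot follow GROUP BY

Fix: Move the WHERE clause before GROUP BY

Corrected query:
SELECT location, AVG(reading) FROM sensors WHERE reading > 45.3 GROUP BY location

Result:
location | AVG(reading)
---------+-------------
Garage   | 68.4        
Lab-B    | 75.6        
Roof     | 49.6        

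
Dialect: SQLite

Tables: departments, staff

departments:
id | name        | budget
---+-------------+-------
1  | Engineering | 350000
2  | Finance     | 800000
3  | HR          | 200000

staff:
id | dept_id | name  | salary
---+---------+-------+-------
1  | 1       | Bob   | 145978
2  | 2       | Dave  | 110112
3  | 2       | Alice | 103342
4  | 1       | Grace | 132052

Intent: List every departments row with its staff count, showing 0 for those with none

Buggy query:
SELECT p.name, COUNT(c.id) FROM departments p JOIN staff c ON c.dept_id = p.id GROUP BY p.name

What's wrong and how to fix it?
Bug: An inner join excludes parents with zero children

Fix: Switch to LEFT JOIN to retain unmatched parent rows

Corrected query:
SELECT p.name, COUNT(c.id) FROM departments p LEFT JOIN staff c ON c.dept_id = p.id GROUP BY p.name

Result:
name        | COUNT(c.id)
------------+------------
Engineering | 2          
Finance     | 2          
HR          | 0          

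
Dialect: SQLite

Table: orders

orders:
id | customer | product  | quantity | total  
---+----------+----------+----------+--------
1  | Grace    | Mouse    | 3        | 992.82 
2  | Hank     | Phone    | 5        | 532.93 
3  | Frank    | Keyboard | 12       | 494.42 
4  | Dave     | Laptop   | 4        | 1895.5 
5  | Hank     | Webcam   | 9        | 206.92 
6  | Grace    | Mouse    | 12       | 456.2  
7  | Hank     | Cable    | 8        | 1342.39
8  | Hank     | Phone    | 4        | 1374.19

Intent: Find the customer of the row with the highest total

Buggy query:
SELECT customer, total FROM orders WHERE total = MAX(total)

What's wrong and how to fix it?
Bug: WHERE is evaluated per row; an aggregate over the whole table isn't defined there

Fix: Wrap MAX in a scalar subquery so WHERE compares against a single value

Corrected query:
SELECT customer, total FROM orders WHERE total = (SELECT MAX(total) FROM orders)

Result:
customer | total 
---------+-------
Dave     | 1895.5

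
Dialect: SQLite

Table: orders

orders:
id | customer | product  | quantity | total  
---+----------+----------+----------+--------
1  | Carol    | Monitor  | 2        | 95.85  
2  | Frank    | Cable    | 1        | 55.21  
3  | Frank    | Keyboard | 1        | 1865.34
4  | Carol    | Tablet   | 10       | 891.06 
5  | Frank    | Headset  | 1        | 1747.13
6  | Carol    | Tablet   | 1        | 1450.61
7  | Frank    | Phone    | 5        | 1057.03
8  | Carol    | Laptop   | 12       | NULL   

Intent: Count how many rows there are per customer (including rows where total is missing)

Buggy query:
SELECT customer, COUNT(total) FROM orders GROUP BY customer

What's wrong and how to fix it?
Bug: COUNT(total) skips NULLs, so groups with missing total are undercounted

Fix: Replace COUNT(total) with COUNT(*)

Corrected query:
SELECT customer, COUNT(*) FROM orders GROUP BY customer

Result:
customer | COUNT(*)
---------+---------
Carol    | 4       
Frank    | 4       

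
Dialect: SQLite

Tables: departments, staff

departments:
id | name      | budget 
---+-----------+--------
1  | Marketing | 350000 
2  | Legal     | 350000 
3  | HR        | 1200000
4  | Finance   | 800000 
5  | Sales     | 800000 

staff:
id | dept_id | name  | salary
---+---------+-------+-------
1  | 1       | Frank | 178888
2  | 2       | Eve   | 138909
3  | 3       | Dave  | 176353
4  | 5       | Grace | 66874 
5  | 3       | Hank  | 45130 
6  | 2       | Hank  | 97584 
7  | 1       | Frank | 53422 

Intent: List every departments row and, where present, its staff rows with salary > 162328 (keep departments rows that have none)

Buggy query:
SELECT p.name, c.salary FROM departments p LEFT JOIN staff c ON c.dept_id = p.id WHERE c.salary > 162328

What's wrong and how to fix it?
Bug: Filtering c.salary in WHERE discards the NULL rows produced by LEFT JOIN, turning it into an inner join

Fix: Put 'c.salary > 162328' in the JOIN's ON clause instead of WHERE

Corrected query:
SELECT p.name, c.salary FROM departments p LEFT JOIN staff c ON c.dept_id = p.id AND c.salary > 162328

Result:
name      | salary
----------+-------
Marketing | 178888
Legal     | NULL  
HR        | 176353
Finance   | NULL  
Sales     | NULL  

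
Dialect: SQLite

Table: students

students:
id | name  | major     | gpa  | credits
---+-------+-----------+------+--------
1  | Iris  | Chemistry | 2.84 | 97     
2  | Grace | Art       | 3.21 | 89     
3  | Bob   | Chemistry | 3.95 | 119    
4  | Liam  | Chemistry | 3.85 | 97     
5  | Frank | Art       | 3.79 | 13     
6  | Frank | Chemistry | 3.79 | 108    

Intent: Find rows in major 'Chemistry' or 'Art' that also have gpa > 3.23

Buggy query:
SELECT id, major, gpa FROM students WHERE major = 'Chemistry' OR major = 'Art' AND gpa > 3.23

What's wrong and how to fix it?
Bug: AND binds tighter than OR, so this parses as major = 'Chemistry' OR (major = 'Art' AND gpa > 3.23)

Fix: Group the OR with parentheses (or use IN), then AND the threshold

Corrected query:
SELECT id, major, gpa FROM students WHERE (major = 'Chemistry' OR major = 'Art') AND gpa > 3.23

Result:
id | major     | gpa 
---+-----------+-----
3  | Chemistry | 3.95
4  | Chemistry | 3.85
5  | Art       | 3.79
6  | Chemistry | 3.79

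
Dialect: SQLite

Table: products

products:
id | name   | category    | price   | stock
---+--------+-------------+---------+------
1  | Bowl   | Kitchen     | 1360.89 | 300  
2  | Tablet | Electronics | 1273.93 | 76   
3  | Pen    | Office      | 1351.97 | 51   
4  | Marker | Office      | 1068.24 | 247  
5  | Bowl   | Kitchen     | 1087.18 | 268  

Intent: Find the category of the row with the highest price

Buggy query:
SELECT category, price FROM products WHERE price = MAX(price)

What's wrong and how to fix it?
Bug: MAX(price) is an aggregate and cannot be used directly in WHERE

Fix: Use a subquery: WHERE price = (SELECT MAX(price) FROM products)

Corrected query:
SELECT category, price FROM products WHERE price = (SELECT MAX(price) FROM products)

Result:
category | price  
---------+--------
Kitchen  | 1360.89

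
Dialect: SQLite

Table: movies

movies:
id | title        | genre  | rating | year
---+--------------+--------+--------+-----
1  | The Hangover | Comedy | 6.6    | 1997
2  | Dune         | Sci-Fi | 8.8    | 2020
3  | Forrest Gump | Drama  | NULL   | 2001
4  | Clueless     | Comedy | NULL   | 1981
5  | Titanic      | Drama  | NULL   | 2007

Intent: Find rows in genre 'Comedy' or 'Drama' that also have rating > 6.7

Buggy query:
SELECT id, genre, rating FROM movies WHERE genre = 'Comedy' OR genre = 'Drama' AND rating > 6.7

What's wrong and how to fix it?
Bug: AND binds tighter than OR, so this parses as genre = 'Comedy' OR (genre = 'Drama' AND rating > 6.7)

Fix: Group the OR with parentheses (or use IN), then AND the threshold

Corrected query:
SELECT id, genre, rating FROM movies WHERE (genre = 'Comedy' OR genre = 'Drama') AND rating > 6.7

Result:
(no rows)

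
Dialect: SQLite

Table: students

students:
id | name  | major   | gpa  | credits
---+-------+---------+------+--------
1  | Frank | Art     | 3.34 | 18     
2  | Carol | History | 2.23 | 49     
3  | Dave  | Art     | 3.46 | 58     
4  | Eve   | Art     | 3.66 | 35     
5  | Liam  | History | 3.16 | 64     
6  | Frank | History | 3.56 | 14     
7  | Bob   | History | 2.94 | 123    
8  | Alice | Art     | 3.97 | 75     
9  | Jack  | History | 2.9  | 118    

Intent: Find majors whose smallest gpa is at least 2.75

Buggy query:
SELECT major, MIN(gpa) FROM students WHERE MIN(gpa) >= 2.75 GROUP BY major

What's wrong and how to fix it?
Bug: MIN() in WHERE is a misuse of aggregate

Fix: Replace WHERE with HAVING after the GROUP BY

Corrected query:
SELECT major, MIN(gpa) FROM students GROUP BY major HAVING MIN(gpa) >= 2.75

Result:
major | MIN(gpa)
------+---------
Art   | 3.34    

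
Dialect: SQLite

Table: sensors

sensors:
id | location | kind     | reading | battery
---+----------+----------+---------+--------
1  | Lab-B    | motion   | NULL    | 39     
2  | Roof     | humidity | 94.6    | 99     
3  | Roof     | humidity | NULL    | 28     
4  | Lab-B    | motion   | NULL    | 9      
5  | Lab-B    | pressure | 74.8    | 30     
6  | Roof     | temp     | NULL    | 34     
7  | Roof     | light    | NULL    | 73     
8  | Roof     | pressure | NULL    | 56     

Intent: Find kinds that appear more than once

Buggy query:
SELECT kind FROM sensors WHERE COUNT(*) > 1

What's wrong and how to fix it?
Bug: COUNT(*) is an aggregate and cannot be used in WHERE

Fix: Group first, then use HAVING for the count condition

Corrected query:
SELECT kind FROM sensors GROUP BY kind HAVING COUNT(*) > 1

Result:
kind    
--------
humidity
motion  
pressure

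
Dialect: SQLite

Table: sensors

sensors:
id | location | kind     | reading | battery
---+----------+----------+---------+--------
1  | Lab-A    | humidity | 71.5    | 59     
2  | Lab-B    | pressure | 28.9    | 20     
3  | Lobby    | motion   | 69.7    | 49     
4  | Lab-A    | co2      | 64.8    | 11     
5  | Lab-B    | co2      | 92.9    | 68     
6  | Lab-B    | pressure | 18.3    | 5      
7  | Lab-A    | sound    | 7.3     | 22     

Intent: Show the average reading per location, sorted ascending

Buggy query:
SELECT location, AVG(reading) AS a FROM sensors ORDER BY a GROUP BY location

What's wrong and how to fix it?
Bug: ORDER BY appears before GROUP BY; SQL clause order requires GROUP BY first

Fix: Reorder: SELECT … FROM … GROUP BY … ORDER BY …

Corrected query:
SELECT location, AVG(reading) AS a FROM sensors GROUP BY location ORDER BY a

Result:
location | a        
---------+----------
Lab-B    | 46.7     
Lab-A    | 47.866667
Lobby    | 69.7     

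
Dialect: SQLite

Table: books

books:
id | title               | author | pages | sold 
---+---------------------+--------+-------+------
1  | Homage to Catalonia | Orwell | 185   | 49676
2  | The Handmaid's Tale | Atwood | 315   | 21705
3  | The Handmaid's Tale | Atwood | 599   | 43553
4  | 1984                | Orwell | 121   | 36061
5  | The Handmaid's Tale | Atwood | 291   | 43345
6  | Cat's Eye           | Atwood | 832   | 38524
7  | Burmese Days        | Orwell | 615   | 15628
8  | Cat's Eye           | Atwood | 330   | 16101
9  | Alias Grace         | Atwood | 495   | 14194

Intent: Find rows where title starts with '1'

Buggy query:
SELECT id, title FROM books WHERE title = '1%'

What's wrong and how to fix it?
Bug: Wildcards only work with LIKE; '=' treats '%' as a literal character

Fix: Use LIKE for wildcard pattern matching

Corrected query:
SELECT id, title FROM books WHERE title LIKE '1%'

Result:
id | title
---+------
4  | 1984 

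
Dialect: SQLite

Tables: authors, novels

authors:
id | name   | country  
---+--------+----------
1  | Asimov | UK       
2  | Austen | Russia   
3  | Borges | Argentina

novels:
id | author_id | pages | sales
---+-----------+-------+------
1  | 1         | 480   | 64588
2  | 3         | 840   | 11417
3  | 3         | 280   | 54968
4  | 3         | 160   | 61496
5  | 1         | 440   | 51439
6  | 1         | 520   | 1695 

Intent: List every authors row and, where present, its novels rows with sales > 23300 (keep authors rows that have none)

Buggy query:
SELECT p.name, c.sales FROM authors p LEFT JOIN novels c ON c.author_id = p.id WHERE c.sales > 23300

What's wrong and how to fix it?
Bug: A WHERE condition on the right-hand table after LEFT JOIN drops unmatched parents

Fix: Put 'c.sales > 23300' in the JOIN's ON clause instead of WHERE

Corrected query:
SELECT p.name, c.sales FROM authors p LEFT JOIN novels c ON c.author_id = p.id AND c.sales > 23300

Result:
name   | sales
-------+------
Asimov | 51439
Asimov | 64588
Austen | NULL 
Borges | 54968
Borges | 61496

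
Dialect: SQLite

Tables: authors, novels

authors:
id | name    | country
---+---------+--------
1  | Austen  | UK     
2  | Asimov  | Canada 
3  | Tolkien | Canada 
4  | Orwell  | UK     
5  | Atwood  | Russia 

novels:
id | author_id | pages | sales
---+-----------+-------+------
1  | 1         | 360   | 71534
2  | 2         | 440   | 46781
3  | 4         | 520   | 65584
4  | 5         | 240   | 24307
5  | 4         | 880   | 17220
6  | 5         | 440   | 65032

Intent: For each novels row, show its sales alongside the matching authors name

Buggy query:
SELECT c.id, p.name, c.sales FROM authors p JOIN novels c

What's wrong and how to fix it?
Bug: JOIN with no ON clause produces a cartesian product; every novels row pairs with every authors row

Fix: Specify the join condition linking the foreign key to the parent id

Corrected query:
SELECT c.id, p.name, c.sales FROM authors p JOIN novels c ON c.author_id = p.id

Result:
id | name   | sales
---+--------+------
1  | Austen | 71534
2  | Asimov | 46781
3  | Orwell | 65584
4  | Atwood | 24307
5  | Orwell | 17220
6  | Atwood | 65032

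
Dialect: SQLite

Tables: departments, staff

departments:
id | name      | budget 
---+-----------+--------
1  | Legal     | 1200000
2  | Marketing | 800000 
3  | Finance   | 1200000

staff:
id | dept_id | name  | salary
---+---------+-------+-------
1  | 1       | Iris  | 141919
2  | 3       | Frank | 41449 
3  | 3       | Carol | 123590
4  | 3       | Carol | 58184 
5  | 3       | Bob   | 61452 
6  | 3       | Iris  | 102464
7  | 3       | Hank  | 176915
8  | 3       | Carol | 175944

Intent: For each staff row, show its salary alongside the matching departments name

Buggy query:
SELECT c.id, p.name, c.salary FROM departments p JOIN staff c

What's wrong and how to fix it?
Bug: JOIN with no ON clause produces a cartesian product; every staff row pairs with every departments row

Fix: Specify the join condition linking the foreign key to the parent id

Corrected query:
SELECT c.id, p.name, c.salary FROM departments p JOIN staff c ON c.dept_id = p.id

Result:
id | name    | salary
---+---------+-------
1  | Legal   | 141919
2  | Finance | 41449 
3  | Finance | 123590
4  | Finance | 58184 
5  | Finance | 61452 
6  | Finance | 102464
7  | Finance | 176915
8  | Finance | 175944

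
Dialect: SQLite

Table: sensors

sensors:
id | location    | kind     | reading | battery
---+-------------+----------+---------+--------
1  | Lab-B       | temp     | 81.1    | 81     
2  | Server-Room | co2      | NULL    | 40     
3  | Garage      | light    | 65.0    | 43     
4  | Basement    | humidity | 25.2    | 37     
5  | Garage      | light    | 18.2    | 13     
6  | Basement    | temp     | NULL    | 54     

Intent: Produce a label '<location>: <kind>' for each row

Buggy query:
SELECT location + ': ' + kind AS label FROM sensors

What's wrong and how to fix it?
Bug: SQLite uses || for string concatenation; + coerces text to numbers (yielding 0)

Fix: Use the || operator for string concatenation

Corrected query:
SELECT location || ': ' || kind AS label FROM sensors

Result:
label             
------------------
Lab-B: temp       
Server-Room: co2  
Garage: light     
Basement: humidity
Garage: light     
Basement: temp    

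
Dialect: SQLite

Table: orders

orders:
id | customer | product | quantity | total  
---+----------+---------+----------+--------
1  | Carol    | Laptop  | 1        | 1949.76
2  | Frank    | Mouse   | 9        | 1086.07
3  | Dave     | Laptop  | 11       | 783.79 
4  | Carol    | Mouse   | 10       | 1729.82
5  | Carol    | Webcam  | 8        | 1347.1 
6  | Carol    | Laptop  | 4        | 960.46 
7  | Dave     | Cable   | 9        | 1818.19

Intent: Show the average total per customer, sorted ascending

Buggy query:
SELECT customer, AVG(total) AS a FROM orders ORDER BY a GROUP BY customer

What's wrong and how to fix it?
Bug: ORDER BY appears before GROUP BY; SQL clause order requires GROUP BY first

Fix: Reorder: SELECT … FROM … GROUP BY … ORDER BY …

Corrected query:
SELECT customer, AVG(total) AS a FROM orders GROUP BY customer ORDER BY a

Result:
customer | a       
---------+---------
Frank    | 1086.07 
Dave     | 1300.99 
Carol    | 1496.785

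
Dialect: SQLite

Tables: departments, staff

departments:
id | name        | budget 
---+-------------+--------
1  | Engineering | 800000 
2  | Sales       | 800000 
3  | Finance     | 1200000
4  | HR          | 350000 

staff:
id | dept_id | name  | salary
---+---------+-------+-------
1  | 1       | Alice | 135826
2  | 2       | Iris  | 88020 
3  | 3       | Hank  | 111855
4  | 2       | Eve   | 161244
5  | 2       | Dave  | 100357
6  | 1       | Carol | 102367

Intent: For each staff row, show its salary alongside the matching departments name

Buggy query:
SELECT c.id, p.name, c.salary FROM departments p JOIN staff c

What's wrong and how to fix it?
Bug: JOIN with no ON clause produces a cartesian product; every staff row pairs with every departments row

Fix: Specify the join condition linking the foreign key to the parent id

Corrected query:
SELECT c.id, p.name, c.salary FROM departments p JOIN staff c ON c.dept_id = p.id

Result:
id | name        | salary
---+-------------+-------
1  | Engineering | 135826
2  | Sales       | 88020 
3  | Finance     | 111855
4  | Sales       | 161244
5  | Sales       | 100357
6  | Engineering | 102367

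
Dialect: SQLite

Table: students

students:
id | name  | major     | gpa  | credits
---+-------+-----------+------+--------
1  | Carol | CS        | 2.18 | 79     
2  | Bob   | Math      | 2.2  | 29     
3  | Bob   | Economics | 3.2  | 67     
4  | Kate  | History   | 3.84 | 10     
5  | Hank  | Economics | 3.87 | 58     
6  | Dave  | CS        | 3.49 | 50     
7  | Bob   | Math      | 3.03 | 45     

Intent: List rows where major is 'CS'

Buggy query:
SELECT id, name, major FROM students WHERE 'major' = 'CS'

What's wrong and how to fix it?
Bug: Single quotes denote string literals in SQL; the column name is being compared as a constant string

Fix: Reference the column as major without single quotes

Corrected query:
SELECT id, name, major FROM students WHERE major = 'CS'

Result:
id | name  | major
---+-------+------
1  | Carol | CS   
6  | Dave  | CS   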